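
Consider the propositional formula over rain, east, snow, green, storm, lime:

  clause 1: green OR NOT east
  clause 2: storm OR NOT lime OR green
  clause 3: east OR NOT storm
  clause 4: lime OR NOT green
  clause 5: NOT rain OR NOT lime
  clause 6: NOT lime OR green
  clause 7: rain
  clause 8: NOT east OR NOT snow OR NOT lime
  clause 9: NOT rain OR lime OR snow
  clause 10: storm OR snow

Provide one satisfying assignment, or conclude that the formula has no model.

(rain) alone gives rain = true.
(NOT lime) alone gives lime = false.
(NOT green) alone gives green = false.
(NOT east) alone gives east = false.
(NOT storm) alone gives storm = false.
(snow) alone gives snow = true.
Every clause now holds.

rain ↦ true, east ↦ false, snow ↦ true, green ↦ false, storm ↦ false, lime ↦ false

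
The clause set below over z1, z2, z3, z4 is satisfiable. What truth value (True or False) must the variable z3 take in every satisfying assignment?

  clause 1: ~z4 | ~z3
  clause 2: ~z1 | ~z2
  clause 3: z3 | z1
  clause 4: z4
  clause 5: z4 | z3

Suppose z3 = 1.
From the singleton clause (~z4), z4 = 0.
But (z4) is also a unit clause — contradiction.
So every satisfying assignment has z3 = False.

False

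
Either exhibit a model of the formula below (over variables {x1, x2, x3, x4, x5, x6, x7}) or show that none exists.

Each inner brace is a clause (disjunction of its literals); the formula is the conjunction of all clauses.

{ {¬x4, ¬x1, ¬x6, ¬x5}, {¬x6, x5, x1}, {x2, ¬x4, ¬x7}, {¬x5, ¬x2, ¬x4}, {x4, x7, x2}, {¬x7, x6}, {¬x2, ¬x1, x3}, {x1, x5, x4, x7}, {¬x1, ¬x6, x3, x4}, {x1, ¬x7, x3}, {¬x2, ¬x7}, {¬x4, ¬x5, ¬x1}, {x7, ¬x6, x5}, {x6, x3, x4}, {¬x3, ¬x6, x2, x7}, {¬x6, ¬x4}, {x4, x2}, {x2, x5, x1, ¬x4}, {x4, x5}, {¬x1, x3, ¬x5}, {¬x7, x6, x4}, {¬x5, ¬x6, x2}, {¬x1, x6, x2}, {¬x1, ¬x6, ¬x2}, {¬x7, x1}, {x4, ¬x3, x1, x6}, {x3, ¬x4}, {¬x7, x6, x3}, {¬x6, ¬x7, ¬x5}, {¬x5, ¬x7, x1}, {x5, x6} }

Case x7 = False:
Case x4 = False:
(x2) alone gives x2 = True.
(x5) alone gives x5 = True.
Case x1 = False:
Case x6 = True:
No clause remains; x3 is free.

x1: False; x2: True; x3: True; x4: False; x5: True; x6: True; x7: False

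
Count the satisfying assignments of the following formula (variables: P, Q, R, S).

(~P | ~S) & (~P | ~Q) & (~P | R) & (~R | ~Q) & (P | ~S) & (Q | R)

3

There are 2^4 = 16 truth assignments over (P, Q, R, S).
Split on Q. With Q = 1, the clauses containing Q are satisfied and ~Q drops from the rest; 1 of the 2^3 = 8 assignments to the other variables satisfy what remains.
With Q = 0, by the same count on the reduced clause set, 2 assignments work.
Total: 1 + 2 = 3.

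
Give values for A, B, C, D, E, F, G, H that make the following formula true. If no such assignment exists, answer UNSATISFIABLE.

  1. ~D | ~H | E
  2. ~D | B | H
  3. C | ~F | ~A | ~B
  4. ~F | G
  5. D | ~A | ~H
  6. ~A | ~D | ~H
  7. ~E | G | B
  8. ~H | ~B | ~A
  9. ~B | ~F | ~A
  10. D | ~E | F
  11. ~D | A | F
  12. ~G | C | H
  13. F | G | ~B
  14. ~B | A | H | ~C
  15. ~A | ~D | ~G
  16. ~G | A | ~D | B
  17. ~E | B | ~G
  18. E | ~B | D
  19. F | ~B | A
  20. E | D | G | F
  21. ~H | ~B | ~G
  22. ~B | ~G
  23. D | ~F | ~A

A=0,  B=0,  C=1,  D=0,  E=0,  F=1,  G=1,  H=0

Case F = 1:
From the singleton clause (G), G = 1.
From the singleton clause (~B), B = 0.
From the singleton clause (~E), E = 0.
Case D = 0:
From the singleton clause (~A), A = 0.
Case C = 1:
All clauses hold; H can take either value.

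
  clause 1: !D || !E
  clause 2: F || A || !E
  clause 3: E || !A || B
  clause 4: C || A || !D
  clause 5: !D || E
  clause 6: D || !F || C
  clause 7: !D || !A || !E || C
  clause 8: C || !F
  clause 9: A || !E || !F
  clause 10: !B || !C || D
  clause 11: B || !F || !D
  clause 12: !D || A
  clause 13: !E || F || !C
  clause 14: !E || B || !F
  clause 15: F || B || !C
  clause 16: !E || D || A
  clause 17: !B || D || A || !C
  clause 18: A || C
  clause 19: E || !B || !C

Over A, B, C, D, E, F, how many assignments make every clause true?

There are 2^6 = 64 truth assignments over (A, B, C, D, E, F).
Split on F. With F = true, the clauses containing F are satisfied and !F drops from the rest; 1 of the 2^5 = 32 assignments to the other variables satisfy what remains.
With F = false, by the same count on the reduced clause set, 3 assignments work.
(One model: A=F, B=F, C=T, D=F, E=F, F=T.)
Total: 1 + 3 = 4.

4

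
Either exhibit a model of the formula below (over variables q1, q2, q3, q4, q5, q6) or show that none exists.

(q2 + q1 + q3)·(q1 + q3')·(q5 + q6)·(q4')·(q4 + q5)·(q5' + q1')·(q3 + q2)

q1 ↦ 0, q2 ↦ 1, q3 ↦ 0, q4 ↦ 0, q5 ↦ 1, q6 ↦ 0

(q4') alone gives q4 = 0.
(q5) alone gives q5 = 1.
(q1') alone gives q1 = 0.
(q3') alone gives q3 = 0.
(q2) alone gives q2 = 1.
No clause remains; q6 is free.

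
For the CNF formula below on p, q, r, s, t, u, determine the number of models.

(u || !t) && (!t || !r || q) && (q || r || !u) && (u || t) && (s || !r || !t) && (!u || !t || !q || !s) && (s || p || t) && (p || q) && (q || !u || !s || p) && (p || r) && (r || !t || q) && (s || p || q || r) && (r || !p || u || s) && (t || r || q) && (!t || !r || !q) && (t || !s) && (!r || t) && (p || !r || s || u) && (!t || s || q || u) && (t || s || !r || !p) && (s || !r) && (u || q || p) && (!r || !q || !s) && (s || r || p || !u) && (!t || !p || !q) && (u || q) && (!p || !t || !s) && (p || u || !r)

1

There are 2^6 = 64 truth assignments over (p, q, r, s, t, u).
Split on p. With p = true, the clauses containing p are satisfied and !p drops from the rest; 1 of the 2^5 = 32 assignments to the other variables satisfy what remains.
With p = false, by the same count on the reduced clause set, 0 assignments work.
(One model: p=T, q=T, r=F, s=F, t=F, u=T.)
Total: 1 + 0 = 1.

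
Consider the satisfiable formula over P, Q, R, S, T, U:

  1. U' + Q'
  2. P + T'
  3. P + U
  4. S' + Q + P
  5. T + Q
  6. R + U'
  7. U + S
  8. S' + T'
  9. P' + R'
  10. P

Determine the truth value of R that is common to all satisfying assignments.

Suppose R = 1.
Unit clause (P') forces P = 0.
But (P) is also a unit clause — contradiction.
So every satisfying assignment has R = False.

False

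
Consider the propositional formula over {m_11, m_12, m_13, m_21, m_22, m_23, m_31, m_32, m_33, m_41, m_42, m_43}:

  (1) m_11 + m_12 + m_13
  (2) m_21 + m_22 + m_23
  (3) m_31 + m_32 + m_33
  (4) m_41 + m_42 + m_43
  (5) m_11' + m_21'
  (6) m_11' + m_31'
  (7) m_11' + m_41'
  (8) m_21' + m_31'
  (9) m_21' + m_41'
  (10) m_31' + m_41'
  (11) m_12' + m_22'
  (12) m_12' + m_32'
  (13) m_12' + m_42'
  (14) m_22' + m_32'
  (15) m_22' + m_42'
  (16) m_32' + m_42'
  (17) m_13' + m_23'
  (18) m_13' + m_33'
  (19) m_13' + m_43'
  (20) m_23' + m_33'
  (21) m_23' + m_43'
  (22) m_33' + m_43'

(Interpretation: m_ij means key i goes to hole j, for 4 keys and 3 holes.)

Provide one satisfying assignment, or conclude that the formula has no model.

Suppose m_11 = 0.
Suppose m_12 = 1.
(m_22') alone gives m_22 = 0.
(m_32') alone gives m_32 = 0.
(m_42') alone gives m_42 = 0.
Suppose m_21 = 1.
(m_31') alone gives m_31 = 0.
(m_33) alone gives m_33 = 1.
(m_41') alone gives m_41 = 0.
(m_43) alone gives m_43 = 1.
But (m_43') is also a unit clause — contradiction.
Backtrack on m_21: now try m_21 = 0.
(m_23) alone gives m_23 = 1.
(m_13') alone gives m_13 = 0.
(m_33') alone gives m_33 = 0.
(m_31) alone gives m_31 = 1.
(m_41') alone gives m_41 = 0.
(m_43) alone gives m_43 = 1.
But (m_43') is also a unit clause — contradiction.
Either choice for m_21 ends in contradiction.
Backtrack on m_12: now try m_12 = 0.
(m_13) alone gives m_13 = 1.
(m_23') alone gives m_23 = 0.
(m_33') alone gives m_33 = 0.
(m_43') alone gives m_43 = 0.
Suppose m_21 = 1.
(m_31') alone gives m_31 = 0.
(m_32) alone gives m_32 = 1.
(m_41') alone gives m_41 = 0.
(m_42) alone gives m_42 = 1.
But (m_42') is also a unit clause — contradiction.
Backtrack on m_21: now try m_21 = 0.
(m_22) alone gives m_22 = 1.
(m_32') alone gives m_32 = 0.
(m_31) alone gives m_31 = 1.
(m_41') alone gives m_41 = 0.
(m_42) alone gives m_42 = 1.
But (m_42') is also a unit clause — contradiction.
Either choice for m_21 ends in contradiction.
Either choice for m_12 ends in contradiction.
Backtrack on m_11: now try m_11 = 1.
(m_21') alone gives m_21 = 0.
(m_31') alone gives m_31 = 0.
(m_41') alone gives m_41 = 0.
Suppose m_22 = 1.
(m_12') alone gives m_12 = 0.
(m_32') alone gives m_32 = 0.
(m_33) alone gives m_33 = 1.
(m_42') alone gives m_42 = 0.
(m_43) alone gives m_43 = 1.
But (m_43') is also a unit clause — contradiction.
Backtrack on m_22: now try m_22 = 0.
(m_23) alone gives m_23 = 1.
(m_13') alone gives m_13 = 0.
(m_33') alone gives m_33 = 0.
(m_32) alone gives m_32 = 1.
(m_12') alone gives m_12 = 0.
(m_42') alone gives m_42 = 0.
(m_43) alone gives m_43 = 1.
But (m_43') is also a unit clause — contradiction.
Either choice for m_22 ends in contradiction.
Either choice for m_11 ends in contradiction.

UNSATISFIABLE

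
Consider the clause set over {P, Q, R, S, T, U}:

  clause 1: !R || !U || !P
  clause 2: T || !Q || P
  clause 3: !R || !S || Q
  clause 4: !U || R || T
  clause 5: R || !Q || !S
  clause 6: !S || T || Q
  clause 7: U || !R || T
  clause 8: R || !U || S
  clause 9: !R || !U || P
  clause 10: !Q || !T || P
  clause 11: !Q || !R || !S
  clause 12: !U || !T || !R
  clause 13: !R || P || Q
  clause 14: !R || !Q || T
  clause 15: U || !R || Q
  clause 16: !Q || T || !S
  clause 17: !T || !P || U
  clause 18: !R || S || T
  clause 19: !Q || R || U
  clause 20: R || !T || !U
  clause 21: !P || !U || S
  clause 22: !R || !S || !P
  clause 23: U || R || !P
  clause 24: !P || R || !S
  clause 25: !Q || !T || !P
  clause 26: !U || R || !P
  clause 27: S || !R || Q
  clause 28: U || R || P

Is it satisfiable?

No, unsatisfiable

Suppose R = false.
Suppose U = false.
The clause (!Q) is unit, so Q = false.
The clause (!P) is unit, so P = false.
Now (P) is unsatisfied and unit — conflict.
So U must be the other value — set U = true.
The clause (T) is unit, so T = true.
Now (!T) is unsatisfied and unit — conflict.
Neither U = true nor U = false works.
So R must be the other value — set R = true.
Suppose U = false.
The clause (T) is unit, so T = true.
The clause (Q) is unit, so Q = true.
The clause (P) is unit, so P = true.
Now (!P) is unsatisfied and unit — conflict.
So U must be the other value — set U = true.
The clause (!P) is unit, so P = false.
Now (P) is unsatisfied and unit — conflict.
Neither U = true nor U = false works.
Neither R = true nor R = false works.
No assignment satisfies every clause.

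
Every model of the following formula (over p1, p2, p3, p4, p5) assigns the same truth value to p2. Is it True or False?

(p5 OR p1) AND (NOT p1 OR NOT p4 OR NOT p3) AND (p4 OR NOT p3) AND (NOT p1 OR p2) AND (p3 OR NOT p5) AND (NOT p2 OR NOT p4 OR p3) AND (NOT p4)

Suppose p2 = false.
Unit clause (NOT p1) forces p1 = false.
Unit clause (p5) forces p5 = true.
Unit clause (p3) forces p3 = true.
Unit clause (p4) forces p4 = true.
Now (NOT p4) is unsatisfied and unit — conflict.
So every satisfying assignment has p2 = True.

True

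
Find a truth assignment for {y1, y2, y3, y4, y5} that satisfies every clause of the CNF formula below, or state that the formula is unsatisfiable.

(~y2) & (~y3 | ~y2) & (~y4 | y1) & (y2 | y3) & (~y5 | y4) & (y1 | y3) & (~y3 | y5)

Unit clause (~y2) forces y2 = 0.
Unit clause (y3) forces y3 = 1.
Unit clause (y5) forces y5 = 1.
Unit clause (y4) forces y4 = 1.
Unit clause (y1) forces y1 = 1.
This assignment satisfies each clause.

y1: 1,  y2: 0,  y3: 1,  y4: 1,  y5: 1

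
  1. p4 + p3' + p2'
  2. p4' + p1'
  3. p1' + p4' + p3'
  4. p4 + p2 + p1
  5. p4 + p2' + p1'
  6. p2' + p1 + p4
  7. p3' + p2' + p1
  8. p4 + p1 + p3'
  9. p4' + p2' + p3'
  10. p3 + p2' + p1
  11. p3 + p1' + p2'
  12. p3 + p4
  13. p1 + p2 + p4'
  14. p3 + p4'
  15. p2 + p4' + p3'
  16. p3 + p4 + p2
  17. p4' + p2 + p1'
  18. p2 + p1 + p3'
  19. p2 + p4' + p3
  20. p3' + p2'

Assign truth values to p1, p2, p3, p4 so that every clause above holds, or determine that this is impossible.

p1 ↦ 1; p2 ↦ 0; p3 ↦ 1; p4 ↦ 0

Case p4 = 0:
(p3) alone gives p3 = 1.
(p2') alone gives p2 = 0.
(p1) alone gives p1 = 1.
Every clause now holds.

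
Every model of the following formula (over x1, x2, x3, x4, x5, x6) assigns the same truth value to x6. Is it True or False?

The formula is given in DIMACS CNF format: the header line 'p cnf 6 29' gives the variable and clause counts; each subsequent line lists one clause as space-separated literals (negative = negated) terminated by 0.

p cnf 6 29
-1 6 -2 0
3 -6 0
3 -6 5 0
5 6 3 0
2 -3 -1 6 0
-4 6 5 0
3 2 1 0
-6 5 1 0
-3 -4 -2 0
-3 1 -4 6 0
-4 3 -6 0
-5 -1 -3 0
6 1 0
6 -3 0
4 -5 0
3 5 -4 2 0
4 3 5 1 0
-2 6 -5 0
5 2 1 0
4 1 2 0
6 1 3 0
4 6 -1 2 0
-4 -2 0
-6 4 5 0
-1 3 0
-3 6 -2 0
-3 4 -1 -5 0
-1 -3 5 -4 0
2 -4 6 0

Suppose x6 = False.
The clause (x1) is unit, so x1 = True.
The clause (¬x2) is unit, so x2 = False.
The clause (¬x3) is unit, so x3 = False.
But (x3) is also a unit clause — contradiction.
So every satisfying assignment has x6 = True.

True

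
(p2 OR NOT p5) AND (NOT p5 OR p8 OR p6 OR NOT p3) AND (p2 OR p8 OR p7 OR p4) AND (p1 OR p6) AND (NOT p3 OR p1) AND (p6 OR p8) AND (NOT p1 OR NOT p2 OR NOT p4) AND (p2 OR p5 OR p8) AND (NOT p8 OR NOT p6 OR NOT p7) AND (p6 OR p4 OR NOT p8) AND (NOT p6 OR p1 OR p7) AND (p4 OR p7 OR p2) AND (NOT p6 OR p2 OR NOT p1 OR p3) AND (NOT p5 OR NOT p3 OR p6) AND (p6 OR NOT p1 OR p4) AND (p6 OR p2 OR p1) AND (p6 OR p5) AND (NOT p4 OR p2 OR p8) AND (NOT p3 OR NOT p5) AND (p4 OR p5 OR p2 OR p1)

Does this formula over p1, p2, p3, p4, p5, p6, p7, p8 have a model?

Yes

Case p2 = true:
Case p1 = false:
Unit clause (p6) forces p6 = true.
Unit clause (NOT p3) forces p3 = false.
Unit clause (p7) forces p7 = true.
Unit clause (NOT p8) forces p8 = false.
Every clause is now satisfied; p4, p5 are unconstrained.
A satisfying assignment: p1=false, p2=true, p3=false, p4=false, p5=true, p6=true, p7=true, p8=false.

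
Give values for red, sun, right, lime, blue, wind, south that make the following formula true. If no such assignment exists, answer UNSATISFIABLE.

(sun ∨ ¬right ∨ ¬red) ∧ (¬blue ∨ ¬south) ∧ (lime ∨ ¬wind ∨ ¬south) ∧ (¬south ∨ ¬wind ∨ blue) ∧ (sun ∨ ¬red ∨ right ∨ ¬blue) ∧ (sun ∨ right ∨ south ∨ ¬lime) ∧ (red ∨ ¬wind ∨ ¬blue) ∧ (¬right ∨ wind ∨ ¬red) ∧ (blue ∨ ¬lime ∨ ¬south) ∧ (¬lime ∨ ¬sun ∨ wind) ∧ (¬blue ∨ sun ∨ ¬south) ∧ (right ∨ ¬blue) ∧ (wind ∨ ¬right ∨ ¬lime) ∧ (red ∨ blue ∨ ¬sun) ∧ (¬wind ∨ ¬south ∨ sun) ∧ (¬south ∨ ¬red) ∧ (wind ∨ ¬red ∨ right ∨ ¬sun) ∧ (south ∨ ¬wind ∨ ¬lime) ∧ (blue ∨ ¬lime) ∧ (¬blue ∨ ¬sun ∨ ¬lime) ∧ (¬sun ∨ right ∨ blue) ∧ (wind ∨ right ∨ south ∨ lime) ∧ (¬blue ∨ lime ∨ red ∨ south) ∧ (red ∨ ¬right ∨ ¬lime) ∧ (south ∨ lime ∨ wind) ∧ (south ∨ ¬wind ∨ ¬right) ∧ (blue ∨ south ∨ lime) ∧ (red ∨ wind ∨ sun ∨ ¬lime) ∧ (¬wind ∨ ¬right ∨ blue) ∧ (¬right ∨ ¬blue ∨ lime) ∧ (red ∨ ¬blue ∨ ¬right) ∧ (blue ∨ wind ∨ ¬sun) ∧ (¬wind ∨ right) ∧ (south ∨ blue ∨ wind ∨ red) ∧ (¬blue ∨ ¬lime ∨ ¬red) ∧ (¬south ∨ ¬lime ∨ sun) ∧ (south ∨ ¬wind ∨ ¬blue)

Branch on blue: set blue = False.
(¬lime) alone gives lime = False.
(south) alone gives south = True.
(¬wind) alone gives wind = False.
(¬red) alone gives red = False.
(¬sun) alone gives sun = False.
All clauses hold; right can take either value.

red: False, sun: False, right: False, lime: False, blue: False, wind: False, south: True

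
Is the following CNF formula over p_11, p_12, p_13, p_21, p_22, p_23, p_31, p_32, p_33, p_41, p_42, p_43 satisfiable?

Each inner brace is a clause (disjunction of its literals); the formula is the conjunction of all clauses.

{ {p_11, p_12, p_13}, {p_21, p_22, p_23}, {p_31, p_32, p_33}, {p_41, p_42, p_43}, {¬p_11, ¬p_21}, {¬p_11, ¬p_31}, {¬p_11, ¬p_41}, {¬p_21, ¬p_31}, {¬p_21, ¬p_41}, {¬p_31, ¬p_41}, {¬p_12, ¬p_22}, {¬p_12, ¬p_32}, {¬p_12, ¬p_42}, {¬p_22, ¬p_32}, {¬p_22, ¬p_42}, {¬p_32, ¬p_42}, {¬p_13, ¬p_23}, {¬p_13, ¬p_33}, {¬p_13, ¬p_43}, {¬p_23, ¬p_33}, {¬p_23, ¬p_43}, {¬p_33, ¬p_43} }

No, unsatisfiable

Suppose p_11 = False.
Suppose p_12 = True.
Unit clause (¬p_22) forces p_22 = False.
Unit clause (¬p_32) forces p_32 = False.
Unit clause (¬p_42) forces p_42 = False.
Suppose p_21 = True.
Unit clause (¬p_31) forces p_31 = False.
Unit clause (p_33) forces p_33 = True.
Unit clause (¬p_41) forces p_41 = False.
Unit clause (p_43) forces p_43 = True.
That conflicts with the unit clause (¬p_43).
Undo p_21 and try p_21 = False.
Unit clause (p_23) forces p_23 = True.
Unit clause (¬p_13) forces p_13 = False.
Unit clause (¬p_33) forces p_33 = False.
Unit clause (p_31) forces p_31 = True.
Unit clause (¬p_41) forces p_41 = False.
Unit clause (p_43) forces p_43 = True.
That conflicts with the unit clause (¬p_43).
Both values of p_21 lead to a conflict.
Undo p_12 and try p_12 = False.
Unit clause (p_13) forces p_13 = True.
Unit clause (¬p_23) forces p_23 = False.
Unit clause (¬p_33) forces p_33 = False.
Unit clause (¬p_43) forces p_43 = False.
Suppose p_21 = True.
Unit clause (¬p_31) forces p_31 = False.
Unit clause (p_32) forces p_32 = True.
Unit clause (¬p_41) forces p_41 = False.
Unit clause (p_42) forces p_42 = True.
That conflicts with the unit clause (¬p_42).
Undo p_21 and try p_21 = False.
Unit clause (p_22) forces p_22 = True.
Unit clause (¬p_32) forces p_32 = False.
Unit clause (p_31) forces p_31 = True.
Unit clause (¬p_41) forces p_41 = False.
Unit clause (p_42) forces p_42 = True.
That conflicts with the unit clause (¬p_42).
Both values of p_21 lead to a conflict.
Both values of p_12 lead to a conflict.
Undo p_11 and try p_11 = True.
Unit clause (¬p_21) forces p_21 = False.
Unit clause (¬p_31) forces p_31 = False.
Unit clause (¬p_41) forces p_41 = False.
Suppose p_22 = True.
Unit clause (¬p_12) forces p_12 = False.
Unit clause (¬p_32) forces p_32 = False.
Unit clause (p_33) forces p_33 = True.
Unit clause (¬p_42) forces p_42 = False.
Unit clause (p_43) forces p_43 = True.
That conflicts with the unit clause (¬p_43).
Undo p_22 and try p_22 = False.
Unit clause (p_23) forces p_23 = True.
Unit clause (¬p_13) forces p_13 = False.
Unit clause (¬p_33) forces p_33 = False.
Unit clause (p_32) forces p_32 = True.
Unit clause (¬p_12) forces p_12 = False.
Unit clause (¬p_42) forces p_42 = False.
Unit clause (p_43) forces p_43 = True.
That conflicts with the unit clause (¬p_43).
Both values of p_22 lead to a conflict.
Both values of p_11 lead to a conflict.
No assignment satisfies every clause.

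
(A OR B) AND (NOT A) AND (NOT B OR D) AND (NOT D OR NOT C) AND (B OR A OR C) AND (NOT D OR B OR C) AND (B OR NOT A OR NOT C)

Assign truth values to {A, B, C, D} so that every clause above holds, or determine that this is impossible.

A=false; B=true; C=false; D=true

Unit clause (NOT A) forces A = false.
Unit clause (B) forces B = true.
Unit clause (D) forces D = true.
Unit clause (NOT C) forces C = false.
All clauses are satisfied.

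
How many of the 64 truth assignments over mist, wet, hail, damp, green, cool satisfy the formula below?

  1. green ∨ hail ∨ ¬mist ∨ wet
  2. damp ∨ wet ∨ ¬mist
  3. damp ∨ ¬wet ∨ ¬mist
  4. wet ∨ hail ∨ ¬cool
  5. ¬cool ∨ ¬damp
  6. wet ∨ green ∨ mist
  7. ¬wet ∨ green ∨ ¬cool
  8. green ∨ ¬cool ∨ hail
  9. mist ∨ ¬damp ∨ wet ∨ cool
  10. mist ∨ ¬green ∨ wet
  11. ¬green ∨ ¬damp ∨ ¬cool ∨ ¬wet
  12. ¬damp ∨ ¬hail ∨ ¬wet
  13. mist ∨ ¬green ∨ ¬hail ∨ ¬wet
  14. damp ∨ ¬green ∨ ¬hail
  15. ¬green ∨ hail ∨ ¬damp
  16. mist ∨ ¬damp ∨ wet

8

There are 2^6 = 64 truth assignments over (mist, wet, hail, damp, green, cool).
Split on green. With green = True, the clauses containing green are satisfied and ¬green drops from the rest; 3 of the 2^5 = 32 assignments to the other variables satisfy what remains.
With green = False, by the same count on the reduced clause set, 5 assignments work.
Total: 3 + 5 = 8.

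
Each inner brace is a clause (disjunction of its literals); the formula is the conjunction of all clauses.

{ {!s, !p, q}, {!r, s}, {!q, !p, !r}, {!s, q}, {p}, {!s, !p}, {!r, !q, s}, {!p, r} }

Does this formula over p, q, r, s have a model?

No

Unit clause (p) forces p = true.
Unit clause (!s) forces s = false.
Unit clause (!r) forces r = false.
But (r) is also a unit clause — contradiction.
No assignment satisfies every clause.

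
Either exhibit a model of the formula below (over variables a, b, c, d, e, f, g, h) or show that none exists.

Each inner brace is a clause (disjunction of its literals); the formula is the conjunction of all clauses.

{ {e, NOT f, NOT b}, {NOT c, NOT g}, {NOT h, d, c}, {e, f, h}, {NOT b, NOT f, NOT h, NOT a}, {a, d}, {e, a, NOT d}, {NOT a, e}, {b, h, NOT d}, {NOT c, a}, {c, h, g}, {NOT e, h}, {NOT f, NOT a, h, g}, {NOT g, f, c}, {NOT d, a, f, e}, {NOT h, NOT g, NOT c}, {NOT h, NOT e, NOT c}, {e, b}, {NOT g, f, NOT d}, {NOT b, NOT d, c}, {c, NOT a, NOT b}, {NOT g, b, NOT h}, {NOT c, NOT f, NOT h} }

a ↦ false,  b ↦ false,  c ↦ false,  d ↦ true,  e ↦ true,  f ↦ false,  g ↦ false,  h ↦ true

Try c = false.
Try h = true.
From the singleton clause (d), d = true.
From the singleton clause (NOT b), b = false.
From the singleton clause (e), e = true.
From the singleton clause (NOT g), g = false.
All clauses hold; a, f can take either value.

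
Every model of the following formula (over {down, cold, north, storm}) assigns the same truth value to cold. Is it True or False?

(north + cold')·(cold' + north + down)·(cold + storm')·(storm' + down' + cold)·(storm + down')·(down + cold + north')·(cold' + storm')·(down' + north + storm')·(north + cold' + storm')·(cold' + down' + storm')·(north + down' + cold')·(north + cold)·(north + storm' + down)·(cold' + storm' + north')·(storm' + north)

True

Suppose cold = 0.
The clause (storm') is unit, so storm = 0.
The clause (down') is unit, so down = 0.
The clause (north') is unit, so north = 0.
That conflicts with the unit clause (north).
So every satisfying assignment has cold = True.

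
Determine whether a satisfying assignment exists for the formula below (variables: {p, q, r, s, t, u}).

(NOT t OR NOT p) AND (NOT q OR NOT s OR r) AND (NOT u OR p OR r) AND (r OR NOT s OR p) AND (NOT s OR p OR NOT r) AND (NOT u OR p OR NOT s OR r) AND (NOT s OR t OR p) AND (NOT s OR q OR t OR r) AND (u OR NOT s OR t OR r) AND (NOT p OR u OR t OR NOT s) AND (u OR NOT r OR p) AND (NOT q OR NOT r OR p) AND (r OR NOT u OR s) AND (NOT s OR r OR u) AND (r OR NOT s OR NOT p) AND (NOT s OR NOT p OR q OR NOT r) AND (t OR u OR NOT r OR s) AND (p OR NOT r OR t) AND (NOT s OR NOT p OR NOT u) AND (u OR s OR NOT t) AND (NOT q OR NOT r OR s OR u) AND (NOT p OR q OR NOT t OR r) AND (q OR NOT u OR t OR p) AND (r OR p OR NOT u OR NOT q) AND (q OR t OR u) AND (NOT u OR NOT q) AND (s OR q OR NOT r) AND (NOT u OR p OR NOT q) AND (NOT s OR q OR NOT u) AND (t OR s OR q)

Yes, satisfiable

Suppose t = false.
Suppose s = false.
From the singleton clause (q), q = true.
From the singleton clause (NOT u), u = false.
From the singleton clause (NOT r), r = false.
No clause remains; p is free.
A satisfying assignment: p=false, q=true, r=false, s=false, t=false, u=false.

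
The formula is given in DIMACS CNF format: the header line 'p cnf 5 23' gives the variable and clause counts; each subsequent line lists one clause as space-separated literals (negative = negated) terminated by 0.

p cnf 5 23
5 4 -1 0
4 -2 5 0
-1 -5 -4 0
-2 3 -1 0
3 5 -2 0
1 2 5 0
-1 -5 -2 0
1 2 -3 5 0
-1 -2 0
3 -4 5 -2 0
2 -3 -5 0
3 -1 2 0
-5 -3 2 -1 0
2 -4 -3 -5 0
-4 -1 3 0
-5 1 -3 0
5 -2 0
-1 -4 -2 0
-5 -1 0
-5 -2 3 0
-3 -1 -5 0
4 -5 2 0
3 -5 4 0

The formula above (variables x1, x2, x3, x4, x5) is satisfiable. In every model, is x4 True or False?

True

Suppose x4 = False.
Try x5 = True.
The clause (¬x1) is unit, so x1 = False.
The clause (¬x3) is unit, so x3 = False.
Now (x3) is unsatisfied and unit — conflict.
That branch fails; take x5 = False instead.
The clause (¬x1) is unit, so x1 = False.
The clause (¬x2) is unit, so x2 = False.
Now (x2) is unsatisfied and unit — conflict.
Both values of x5 lead to a conflict.
So every satisfying assignment has x4 = True.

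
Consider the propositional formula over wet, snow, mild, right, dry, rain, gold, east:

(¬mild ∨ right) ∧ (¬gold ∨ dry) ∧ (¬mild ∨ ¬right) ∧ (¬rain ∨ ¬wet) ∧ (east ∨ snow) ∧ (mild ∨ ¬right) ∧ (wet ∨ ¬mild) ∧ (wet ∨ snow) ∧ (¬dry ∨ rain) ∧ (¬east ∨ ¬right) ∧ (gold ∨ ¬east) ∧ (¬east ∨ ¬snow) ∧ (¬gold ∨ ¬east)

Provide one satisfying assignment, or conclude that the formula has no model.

wet ↦ False,  snow ↦ True,  mild ↦ False,  right ↦ False,  dry ↦ False,  rain ↦ False,  gold ↦ False,  east ↦ False

Try mild = False.
(¬right) alone gives right = False.
Try gold = False.
(¬east) alone gives east = False.
(snow) alone gives snow = True.
Try rain = False.
(¬dry) alone gives dry = False.
All clauses hold; wet can take either value.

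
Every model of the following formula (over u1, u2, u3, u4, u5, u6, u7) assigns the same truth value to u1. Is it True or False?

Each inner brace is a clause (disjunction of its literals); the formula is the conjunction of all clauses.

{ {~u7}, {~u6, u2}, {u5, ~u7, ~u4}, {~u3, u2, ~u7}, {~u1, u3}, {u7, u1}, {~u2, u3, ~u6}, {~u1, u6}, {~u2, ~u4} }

True

Suppose u1 = 0.
(~u7) alone gives u7 = 0.
Now (u7) is unsatisfied and unit — conflict.
So every satisfying assignment has u1 = True.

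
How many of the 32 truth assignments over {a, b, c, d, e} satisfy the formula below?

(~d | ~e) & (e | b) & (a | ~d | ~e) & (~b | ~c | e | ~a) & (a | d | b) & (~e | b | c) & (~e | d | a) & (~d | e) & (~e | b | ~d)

There are 2^5 = 32 truth assignments over (a, b, c, d, e).
Split on b. With b = 1, the clauses containing b are satisfied and ~b drops from the rest; 5 of the 2^4 = 16 assignments to the other variables satisfy what remains.
With b = 0, by the same count on the reduced clause set, 1 assignment works.
(One model: a=F, b=T, c=F, d=F, e=F.)
Total: 5 + 1 = 6.

6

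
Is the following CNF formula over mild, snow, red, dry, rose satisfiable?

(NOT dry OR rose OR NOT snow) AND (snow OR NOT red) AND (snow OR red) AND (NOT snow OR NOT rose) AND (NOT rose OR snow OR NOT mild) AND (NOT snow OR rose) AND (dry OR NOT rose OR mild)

Branch on snow: set snow = true.
The clause (NOT rose) is unit, so rose = false.
That conflicts with the unit clause (rose).
Undo snow and try snow = false.
The clause (NOT red) is unit, so red = false.
That conflicts with the unit clause (red).
Neither snow = true nor snow = false works.
No assignment satisfies every clause.

No, unsatisfiable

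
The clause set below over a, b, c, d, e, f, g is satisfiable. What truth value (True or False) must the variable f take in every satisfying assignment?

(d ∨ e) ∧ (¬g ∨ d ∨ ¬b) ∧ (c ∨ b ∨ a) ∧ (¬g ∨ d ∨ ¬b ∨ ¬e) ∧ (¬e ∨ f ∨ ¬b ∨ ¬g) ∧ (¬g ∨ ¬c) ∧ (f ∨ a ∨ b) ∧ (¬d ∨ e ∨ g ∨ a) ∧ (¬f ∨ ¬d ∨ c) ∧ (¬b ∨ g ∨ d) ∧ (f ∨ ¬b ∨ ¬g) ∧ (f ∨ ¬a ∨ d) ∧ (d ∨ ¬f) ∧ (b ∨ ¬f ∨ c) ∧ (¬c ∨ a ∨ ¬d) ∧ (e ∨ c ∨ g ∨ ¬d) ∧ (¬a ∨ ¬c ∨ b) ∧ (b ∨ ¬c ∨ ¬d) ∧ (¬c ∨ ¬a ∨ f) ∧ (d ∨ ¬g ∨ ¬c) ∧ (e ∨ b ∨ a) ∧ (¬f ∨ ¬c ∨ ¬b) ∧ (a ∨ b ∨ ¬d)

False

Suppose f = True.
From the singleton clause (d), d = True.
From the singleton clause (c), c = True.
From the singleton clause (¬g), g = False.
From the singleton clause (a), a = True.
From the singleton clause (b), b = True.
Now (¬b) is unsatisfied and unit — conflict.
So every satisfying assignment has f = False.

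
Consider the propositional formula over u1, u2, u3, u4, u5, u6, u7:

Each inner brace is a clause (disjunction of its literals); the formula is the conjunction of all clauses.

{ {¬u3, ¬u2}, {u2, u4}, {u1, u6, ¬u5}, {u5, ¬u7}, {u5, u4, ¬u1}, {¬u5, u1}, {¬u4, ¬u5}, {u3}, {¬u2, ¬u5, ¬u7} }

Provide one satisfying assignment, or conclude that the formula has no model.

Unit clause (u3) forces u3 = True.
Unit clause (¬u2) forces u2 = False.
Unit clause (u4) forces u4 = True.
Unit clause (¬u5) forces u5 = False.
Unit clause (¬u7) forces u7 = False.
All clauses hold; u1, u6 can take either value.

u1 ↦ False,  u2 ↦ False,  u3 ↦ True,  u4 ↦ True,  u5 ↦ False,  u6 ↦ True,  u7 ↦ False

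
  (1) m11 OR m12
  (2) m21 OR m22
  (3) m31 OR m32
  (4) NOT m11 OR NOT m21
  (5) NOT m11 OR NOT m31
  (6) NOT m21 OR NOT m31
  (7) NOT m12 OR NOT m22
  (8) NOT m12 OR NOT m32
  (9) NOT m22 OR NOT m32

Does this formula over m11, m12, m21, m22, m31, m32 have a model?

Try m11 = true.
Unit clause (NOT m21) forces m21 = false.
Unit clause (m22) forces m22 = true.
Unit clause (NOT m31) forces m31 = false.
Unit clause (m32) forces m32 = true.
That conflicts with the unit clause (NOT m32).
So m11 must be the other value — set m11 = false.
Unit clause (m12) forces m12 = true.
Unit clause (NOT m22) forces m22 = false.
Unit clause (m21) forces m21 = true.
Unit clause (NOT m31) forces m31 = false.
Unit clause (m32) forces m32 = true.
That conflicts with the unit clause (NOT m32).
Either choice for m11 ends in contradiction.
No assignment satisfies every clause.

Unsatisfiable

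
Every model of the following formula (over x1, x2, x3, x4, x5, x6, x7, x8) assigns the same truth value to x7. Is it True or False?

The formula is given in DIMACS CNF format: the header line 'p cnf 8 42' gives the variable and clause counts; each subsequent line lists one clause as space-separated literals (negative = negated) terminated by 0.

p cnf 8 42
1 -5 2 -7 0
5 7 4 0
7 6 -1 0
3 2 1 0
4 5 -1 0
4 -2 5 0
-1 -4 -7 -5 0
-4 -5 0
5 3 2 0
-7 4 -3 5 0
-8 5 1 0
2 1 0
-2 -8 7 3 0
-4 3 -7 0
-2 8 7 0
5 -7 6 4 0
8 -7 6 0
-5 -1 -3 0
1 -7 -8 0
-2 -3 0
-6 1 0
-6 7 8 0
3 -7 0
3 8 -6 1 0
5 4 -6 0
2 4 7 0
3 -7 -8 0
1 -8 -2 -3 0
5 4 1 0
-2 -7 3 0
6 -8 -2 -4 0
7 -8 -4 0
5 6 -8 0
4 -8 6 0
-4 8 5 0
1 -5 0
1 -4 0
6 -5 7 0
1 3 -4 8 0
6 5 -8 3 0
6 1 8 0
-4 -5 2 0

True

Suppose x7 = False.
Suppose x5 = True.
Unit clause (¬x4) forces x4 = False.
Unit clause (x2) forces x2 = True.
Unit clause (x8) forces x8 = True.
Unit clause (x3) forces x3 = True.
Now (¬x3) is unsatisfied and unit — conflict.
Undo x5 and try x5 = False.
Unit clause (x4) forces x4 = True.
Unit clause (¬x8) forces x8 = False.
Now (x8) is unsatisfied and unit — conflict.
Both values of x5 lead to a conflict.
So every satisfying assignment has x7 = True.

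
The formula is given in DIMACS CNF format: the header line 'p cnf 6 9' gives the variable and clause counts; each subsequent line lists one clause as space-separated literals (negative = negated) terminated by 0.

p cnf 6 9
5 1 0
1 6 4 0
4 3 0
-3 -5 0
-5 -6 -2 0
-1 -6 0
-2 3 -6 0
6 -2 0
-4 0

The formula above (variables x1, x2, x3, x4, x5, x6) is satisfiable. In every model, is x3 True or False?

True

Suppose x3 = False.
(x4) alone gives x4 = True.
But (¬x4) is also a unit clause — contradiction.
So every satisfying assignment has x3 = True.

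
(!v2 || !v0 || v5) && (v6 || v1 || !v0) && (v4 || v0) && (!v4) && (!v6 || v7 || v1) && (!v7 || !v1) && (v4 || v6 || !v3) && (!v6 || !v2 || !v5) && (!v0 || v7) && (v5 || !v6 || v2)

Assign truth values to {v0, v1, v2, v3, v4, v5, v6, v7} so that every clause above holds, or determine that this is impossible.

From the singleton clause (!v4), v4 = false.
From the singleton clause (v0), v0 = true.
From the singleton clause (v7), v7 = true.
From the singleton clause (!v1), v1 = false.
From the singleton clause (v6), v6 = true.
Branch on v2: set v2 = false.
From the singleton clause (v5), v5 = true.
Every clause is now satisfied; v3 is unconstrained.

v0=true, v1=false, v2=false, v3=true, v4=false, v5=true, v6=true, v7=true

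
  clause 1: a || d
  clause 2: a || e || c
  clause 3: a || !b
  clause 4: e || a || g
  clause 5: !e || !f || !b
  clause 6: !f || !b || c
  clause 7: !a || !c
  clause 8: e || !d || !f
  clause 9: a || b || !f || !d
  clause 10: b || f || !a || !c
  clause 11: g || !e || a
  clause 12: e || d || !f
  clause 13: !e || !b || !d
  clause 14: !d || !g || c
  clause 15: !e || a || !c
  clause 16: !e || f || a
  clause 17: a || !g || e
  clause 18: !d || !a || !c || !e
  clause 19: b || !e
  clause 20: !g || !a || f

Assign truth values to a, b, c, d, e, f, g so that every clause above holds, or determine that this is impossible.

a=true; b=false; c=false; d=true; e=false; f=false; g=false

Try a = true.
The clause (!c) is unit, so c = false.
Try f = false.
The clause (!g) is unit, so g = false.
Try b = false.
The clause (!e) is unit, so e = false.
All clauses hold; d can take either value.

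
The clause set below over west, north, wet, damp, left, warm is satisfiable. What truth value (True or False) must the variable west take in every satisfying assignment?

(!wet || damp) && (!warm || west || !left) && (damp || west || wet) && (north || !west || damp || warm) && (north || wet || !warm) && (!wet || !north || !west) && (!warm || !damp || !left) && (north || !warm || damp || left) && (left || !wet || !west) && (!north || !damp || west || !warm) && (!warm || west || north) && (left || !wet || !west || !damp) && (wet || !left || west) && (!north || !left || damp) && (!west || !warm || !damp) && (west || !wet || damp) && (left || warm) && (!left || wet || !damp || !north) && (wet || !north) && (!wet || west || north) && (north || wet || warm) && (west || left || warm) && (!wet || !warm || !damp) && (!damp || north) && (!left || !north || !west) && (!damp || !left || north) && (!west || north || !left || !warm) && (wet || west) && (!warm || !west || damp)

Suppose west = true.
Suppose wet = false.
From the singleton clause (!north), north = false.
From the singleton clause (!warm), warm = false.
That conflicts with the unit clause (warm).
Undo wet and try wet = true.
From the singleton clause (damp), damp = true.
From the singleton clause (!north), north = false.
That conflicts with the unit clause (north).
Either choice for wet ends in contradiction.
So every satisfying assignment has west = False.

False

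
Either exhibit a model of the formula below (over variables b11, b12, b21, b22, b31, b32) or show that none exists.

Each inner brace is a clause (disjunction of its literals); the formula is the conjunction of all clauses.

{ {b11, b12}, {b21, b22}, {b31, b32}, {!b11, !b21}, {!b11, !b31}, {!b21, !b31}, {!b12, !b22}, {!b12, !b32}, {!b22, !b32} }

Branch on b11: set b11 = true.
The clause (!b21) is unit, so b21 = false.
The clause (b22) is unit, so b22 = true.
The clause (!b31) is unit, so b31 = false.
The clause (b32) is unit, so b32 = true.
Now (!b32) is unsatisfied and unit — conflict.
Backtrack on b11: now try b11 = false.
The clause (b12) is unit, so b12 = true.
The clause (!b22) is unit, so b22 = false.
The clause (b21) is unit, so b21 = true.
The clause (!b31) is unit, so b31 = false.
The clause (b32) is unit, so b32 = true.
Now (!b32) is unsatisfied and unit — conflict.
Neither b11 = true nor b11 = false works.

UNSATISFIABLE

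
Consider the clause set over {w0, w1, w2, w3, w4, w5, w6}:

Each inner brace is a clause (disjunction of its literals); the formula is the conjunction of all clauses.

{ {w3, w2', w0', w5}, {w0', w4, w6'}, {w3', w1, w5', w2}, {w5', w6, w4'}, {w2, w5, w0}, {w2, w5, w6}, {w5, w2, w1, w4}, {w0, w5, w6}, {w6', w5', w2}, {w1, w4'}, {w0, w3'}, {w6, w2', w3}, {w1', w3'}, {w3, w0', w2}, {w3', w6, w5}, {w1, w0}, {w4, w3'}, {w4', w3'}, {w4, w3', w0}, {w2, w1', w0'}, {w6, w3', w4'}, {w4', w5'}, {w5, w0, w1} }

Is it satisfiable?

Satisfiable

Branch on w1: set w1 = 1.
The clause (w3') is unit, so w3 = 0.
Branch on w6: set w6 = 0.
The clause (w2') is unit, so w2 = 0.
The clause (w5) is unit, so w5 = 1.
The clause (w4') is unit, so w4 = 0.
The clause (w0') is unit, so w0 = 0.
Every clause now holds.
A satisfying assignment: w0 ↦ 0, w1 ↦ 1, w2 ↦ 0, w3 ↦ 0, w4 ↦ 0, w5 ↦ 1, w6 ↦ 0.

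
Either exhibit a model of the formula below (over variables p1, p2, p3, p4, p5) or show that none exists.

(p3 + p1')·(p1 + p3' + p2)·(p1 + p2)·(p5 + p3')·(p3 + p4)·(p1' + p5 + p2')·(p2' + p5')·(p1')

p1 ↦ 0, p2 ↦ 1, p3 ↦ 0, p4 ↦ 1, p5 ↦ 0

(p1') alone gives p1 = 0.
(p2) alone gives p2 = 1.
(p5') alone gives p5 = 0.
(p3') alone gives p3 = 0.
(p4) alone gives p4 = 1.
Every clause now holds.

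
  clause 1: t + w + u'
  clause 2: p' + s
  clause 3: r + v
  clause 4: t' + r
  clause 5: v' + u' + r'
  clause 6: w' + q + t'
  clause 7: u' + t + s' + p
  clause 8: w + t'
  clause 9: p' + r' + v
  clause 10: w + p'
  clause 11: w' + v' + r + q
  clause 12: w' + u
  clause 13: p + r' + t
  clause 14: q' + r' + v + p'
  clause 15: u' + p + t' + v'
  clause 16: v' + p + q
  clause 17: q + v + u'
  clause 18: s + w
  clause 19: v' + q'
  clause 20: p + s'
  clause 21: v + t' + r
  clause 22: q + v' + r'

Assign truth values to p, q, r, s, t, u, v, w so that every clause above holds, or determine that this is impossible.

Branch on p: set p = 0.
From the singleton clause (s'), s = 0.
From the singleton clause (w), w = 1.
From the singleton clause (u), u = 1.
Branch on r: set r = 1.
From the singleton clause (v'), v = 0.
From the singleton clause (t), t = 1.
From the singleton clause (q), q = 1.
All clauses are satisfied.

p=0, q=1, r=1, s=0, t=1, u=1, v=0, w=1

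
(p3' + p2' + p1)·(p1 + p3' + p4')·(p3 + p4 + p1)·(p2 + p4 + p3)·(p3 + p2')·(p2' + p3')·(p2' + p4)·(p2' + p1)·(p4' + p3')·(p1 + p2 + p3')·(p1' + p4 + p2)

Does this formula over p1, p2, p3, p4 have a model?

Suppose p3 = 0.
The clause (p2') is unit, so p2 = 0.
The clause (p4) is unit, so p4 = 1.
Every clause is now satisfied; p1 is unconstrained.
A satisfying assignment: p1 ↦ 0; p2 ↦ 0; p3 ↦ 0; p4 ↦ 1.

Yes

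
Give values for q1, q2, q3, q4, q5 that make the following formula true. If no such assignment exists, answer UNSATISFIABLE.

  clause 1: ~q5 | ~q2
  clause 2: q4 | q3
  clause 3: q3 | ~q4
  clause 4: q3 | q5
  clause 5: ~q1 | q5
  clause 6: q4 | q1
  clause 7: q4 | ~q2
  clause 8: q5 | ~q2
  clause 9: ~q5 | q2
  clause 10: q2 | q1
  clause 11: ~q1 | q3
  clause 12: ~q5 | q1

Suppose q5 = 0.
(q3) alone gives q3 = 1.
(~q1) alone gives q1 = 0.
(q4) alone gives q4 = 1.
(~q2) alone gives q2 = 0.
Now (q2) is unsatisfied and unit — conflict.
That branch fails; take q5 = 1 instead.
(~q2) alone gives q2 = 0.
Now (q2) is unsatisfied and unit — conflict.
Either choice for q5 ends in contradiction.

UNSATISFIABLE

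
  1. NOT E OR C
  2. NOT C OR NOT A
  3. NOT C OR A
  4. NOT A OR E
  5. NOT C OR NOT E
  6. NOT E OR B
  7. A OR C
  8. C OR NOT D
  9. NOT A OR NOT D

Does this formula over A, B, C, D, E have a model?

Case E = false:
The clause (NOT A) is unit, so A = false.
The clause (NOT C) is unit, so C = false.
But (C) is also a unit clause — contradiction.
Backtrack on E: now try E = true.
The clause (C) is unit, so C = true.
But (NOT C) is also a unit clause — contradiction.
Both values of E lead to a conflict.
No assignment satisfies every clause.

Unsatisfiable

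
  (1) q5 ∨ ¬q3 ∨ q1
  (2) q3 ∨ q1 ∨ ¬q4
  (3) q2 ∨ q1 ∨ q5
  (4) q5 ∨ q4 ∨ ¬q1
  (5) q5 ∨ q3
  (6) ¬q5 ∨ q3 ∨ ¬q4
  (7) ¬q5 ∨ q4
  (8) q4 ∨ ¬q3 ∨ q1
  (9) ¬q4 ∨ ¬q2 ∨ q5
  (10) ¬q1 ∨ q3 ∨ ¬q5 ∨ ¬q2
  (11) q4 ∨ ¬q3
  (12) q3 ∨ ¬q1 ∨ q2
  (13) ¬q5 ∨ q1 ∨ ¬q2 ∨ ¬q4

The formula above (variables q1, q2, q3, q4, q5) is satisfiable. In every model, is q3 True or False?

True

Suppose q3 = False.
The clause (q5) is unit, so q5 = True.
The clause (¬q4) is unit, so q4 = False.
But (q4) is also a unit clause — contradiction.
So every satisfying assignment has q3 = True.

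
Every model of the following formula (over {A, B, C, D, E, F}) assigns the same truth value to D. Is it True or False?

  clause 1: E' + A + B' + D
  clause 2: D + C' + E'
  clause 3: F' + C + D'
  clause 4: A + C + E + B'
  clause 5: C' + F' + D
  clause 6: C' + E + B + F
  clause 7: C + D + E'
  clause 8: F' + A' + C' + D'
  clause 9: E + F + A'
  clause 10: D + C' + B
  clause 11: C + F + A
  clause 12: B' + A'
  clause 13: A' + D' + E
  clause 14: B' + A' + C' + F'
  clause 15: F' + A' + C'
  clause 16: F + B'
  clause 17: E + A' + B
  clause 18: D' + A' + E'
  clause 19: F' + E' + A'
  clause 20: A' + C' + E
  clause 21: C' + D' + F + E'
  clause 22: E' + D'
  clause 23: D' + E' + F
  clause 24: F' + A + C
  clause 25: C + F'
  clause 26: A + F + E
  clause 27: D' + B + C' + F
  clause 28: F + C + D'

Suppose D = 0.
Case C = 0:
The clause (E') is unit, so E = 0.
The clause (F') is unit, so F = 0.
The clause (A') is unit, so A = 0.
But (A) is also a unit clause — contradiction.
That branch fails; take C = 1 instead.
The clause (E') is unit, so E = 0.
The clause (F') is unit, so F = 0.
The clause (B) is unit, so B = 1.
But (B') is also a unit clause — contradiction.
Both values of C lead to a conflict.
So every satisfying assignment has D = True.

True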